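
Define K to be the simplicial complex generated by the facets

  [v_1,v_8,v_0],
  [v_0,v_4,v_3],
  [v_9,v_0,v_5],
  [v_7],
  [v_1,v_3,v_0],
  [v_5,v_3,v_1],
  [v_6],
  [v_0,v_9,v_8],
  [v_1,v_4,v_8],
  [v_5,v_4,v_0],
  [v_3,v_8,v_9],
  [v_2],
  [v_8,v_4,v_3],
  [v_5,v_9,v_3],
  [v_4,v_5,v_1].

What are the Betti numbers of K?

b_0 = 4, b_1 = 0, b_2 = 0.

We work with the vertex ordering v_0 < v_1 < v_2 < v_3 < v_4 < v_5 < v_6 < v_7 < v_8 < v_9. The simplices of K, each written with vertices in increasing order, are:

  0-simplices (10): [v_0], [v_1], [v_2], [v_3], [v_4], [v_5], [v_6], [v_7], [v_8], [v_9]
  1-simplices (18): (18 of them)
  2-simplices (12): (12 of them)

giving chain groups C_0 ≅ Z^10, C_1 ≅ Z^18, C_2 ≅ Z^12.

Boundary ∂_1: C_1 → C_0 maps an edge to its endpoints' difference, ∂[p,q] = q − p. For instance
  ∂[v_0,v_1] = [v_1] − [v_0].
The 10×18 boundary matrix has rank 6 and Smith normal form diag(1,1,1,1,1,1).

The boundary map ∂_2: C_2 → C_1 maps a triangle to the signed sum of its edges. For instance
  ∂[v_3,v_4,v_8] = [v_4,v_8] − [v_3,v_8] + [v_3,v_4],
  ∂[v_3,v_5,v_9] = [v_5,v_9] − [v_3,v_9] + [v_3,v_5].
The 18×12 boundary matrix has rank 12 and Smith normal form diag(1,1,1,1,1,1,1,1,1,1,1,2).

Reading off H_k = ker ∂_k / im ∂_{k+1}:

  H_0: rank C_0 − rank ∂_1 = 10 − 6 = 4, and the invariant factors of ∂_1 are all 1, so H_0 ≅ Z^4.
  H_1: rank ker ∂_1 − rank ∂_2 = (18 − 6) − 12 = 0, and ∂_2 has invariant factor 2 > 1, so H_1 ≅ Z/2.
  H_2: rank ker ∂_2 − rank ∂_3 = (12 − 12) − 0 = 0, and there is no ∂_3, so H_2 ≅ 0.

As a check, the Euler characteristic is 10 − 18 + 12 = 4, which agrees with 4 − 0 + 0 = 4.
(K is a triangulation of the disjoint union of a set of 3 points and the real projective plane RP^2.)

Hence the Betti numbers are b_0 = 4, b_1 = 0, b_2 = 0.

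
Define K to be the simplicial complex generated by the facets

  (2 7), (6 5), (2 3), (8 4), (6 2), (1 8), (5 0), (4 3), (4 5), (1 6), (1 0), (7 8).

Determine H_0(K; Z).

We work with the vertex ordering 0 < 1 < 2 < 3 < 4 < 5 < 6 < 7 < 8. The simplices of K, each written with vertices in increasing order, are:

  0-simplices (9): [0], [1], [2], [3], [4], [5], [6], [7], [8]
  1-simplices (12): [0,1], [0,5], [1,6], [1,8], [2,3], [2,6], [2,7], [3,4], [4,5], [4,8], [5,6], [7,8]

so the chain groups are C_0 ≅ Z^9, C_1 ≅ Z^12.

Boundary ∂_1: C_1 → C_0 maps an edge to its endpoints' difference, ∂[p,q] = q − p. For instance
  ∂[0,1] = [1] − [0].
The resulting 9×12 matrix has rank 8, and its Smith normal form has invariant factors (1,1,1,1,1,1,1,1).

Now H_k = ker ∂_k / im ∂_{k+1}, so:

  H_0: rank C_0 − rank ∂_1 = 9 − 8 = 1, and the invariant factors of ∂_1 are all 1, so H_0 ≅ Z.

H_0 ≅ Z.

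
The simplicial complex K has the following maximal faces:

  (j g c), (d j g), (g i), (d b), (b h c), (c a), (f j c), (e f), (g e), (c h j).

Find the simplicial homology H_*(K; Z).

Order the vertices as a < b < c < d < e < f < g < h < i < j. Listing each simplex with vertices in this order, K has dimension 2 with simplices:

  0-simplices (10): a, b, c, d, e, f, g, h, i, j
  1-simplices (16): ac, bc, bd, bh, cf, cg, ch, cj, dg, dj, ef, eg, fj, gi, gj, hj
  2-simplices (5): bch, cfj, cgj, chj, dgj

so the chain groups are C_0 ≅ Z^10, C_1 ≅ Z^16, C_2 ≅ Z^5.

The boundary map ∂_1: C_1 → C_0 sends each edge [p,q] (with p < q) to q − p.
The resulting 10×16 matrix has rank 9, and its Smith normal form has invariant factors (1,1,1,1,1,1,1,1,1).

Boundary ∂_2: C_2 → C_1 maps a triangle to the signed sum of its edges. For instance
  ∂bch = ch − bh + bc,
  ∂chj = hj − cj + ch.
As a 16×5 matrix over Z this has rank 5, with invariant factors (1,1,1,1,1).

Reading off H_k = ker ∂_k / im ∂_{k+1}:

  H_0: rank C_0 − rank ∂_1 = 10 − 9 = 1, and the invariant factors of ∂_1 are all 1, so H_0 ≅ Z.
  H_1: rank ker ∂_1 − rank ∂_2 = (16 − 9) − 5 = 2, and the invariant factors of ∂_2 are all 1, so H_1 ≅ Z^2.
  H_2: rank ker ∂_2 − rank ∂_3 = (5 − 5) − 0 = 0, and there is no ∂_3, so H_2 ≅ 0.

H_0 = Z,  H_1 = Z^2,  H_2 = 0.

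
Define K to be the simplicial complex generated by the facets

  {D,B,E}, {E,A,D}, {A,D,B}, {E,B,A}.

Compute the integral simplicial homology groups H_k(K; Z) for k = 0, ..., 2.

K has 4 vertices, 6 edges, 4 triangles.
rank ∂_0 = 0, rank ∂_1 = 3 ⇒ b_0 = 4 − 0 − 3 = 1; all invariant factors of ∂_1 are 1 so no torsion. So H_0 = Z.
rank ∂_1 = 3, rank ∂_2 = 3 ⇒ b_1 = 6 − 3 − 3 = 0; all invariant factors of ∂_2 are 1 so no torsion. So H_1 = 0.
rank ∂_2 = 3, rank ∂_3 = 0 ⇒ b_2 = 4 − 3 − 0 = 1. So H_2 = Z.

H_0 = Z,  H_1 = 0,  H_2 = Z.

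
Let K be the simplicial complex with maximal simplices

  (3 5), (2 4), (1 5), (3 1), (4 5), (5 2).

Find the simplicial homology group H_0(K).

Take the total order 1 < 2 < 3 < 4 < 5 on the vertex set. Then K (dimension 1) consists of the simplices:

  0-simplices (5): [1], [2], [3], [4], [5]
  1-simplices (6): [1,3], [1,5], [2,4], [2,5], [3,5], [4,5]

giving chain groups C_0 ≅ Z^5, C_1 ≅ Z^6.

The boundary map ∂_1: C_1 → C_0 maps an edge to its endpoints' difference, ∂[p,q] = q − p.
This gives a 5×6 integer matrix of rank 4; reducing to Smith normal form yields diagonal entries (1,1,1,1).

Now H_k = ker ∂_k / im ∂_{k+1}, so:

  H_0: rank C_0 − rank ∂_1 = 5 − 4 = 1, and the invariant factors of ∂_1 are all 1, so H_0 = Z.

H_0 ≅ Z.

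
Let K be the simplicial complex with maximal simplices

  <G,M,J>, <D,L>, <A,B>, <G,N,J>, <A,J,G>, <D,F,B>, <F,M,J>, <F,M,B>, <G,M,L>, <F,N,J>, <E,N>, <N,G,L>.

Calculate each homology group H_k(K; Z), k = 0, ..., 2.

H_0 = Z,  H_1 = Z^2,  H_2 = 0.

K has 10 vertices, 20 edges, 9 triangles.
rank ∂_0 = 0, rank ∂_1 = 9 ⇒ b_0 = 10 − 0 − 9 = 1; all invariant factors of ∂_1 are 1 so no torsion. So H_0 = Z.
rank ∂_1 = 9, rank ∂_2 = 9 ⇒ b_1 = 20 − 9 − 9 = 2; all invariant factors of ∂_2 are 1 so no torsion. So H_1 = Z^2.
rank ∂_2 = 9, rank ∂_3 = 0 ⇒ b_2 = 9 − 9 − 0 = 0. So H_2 = 0.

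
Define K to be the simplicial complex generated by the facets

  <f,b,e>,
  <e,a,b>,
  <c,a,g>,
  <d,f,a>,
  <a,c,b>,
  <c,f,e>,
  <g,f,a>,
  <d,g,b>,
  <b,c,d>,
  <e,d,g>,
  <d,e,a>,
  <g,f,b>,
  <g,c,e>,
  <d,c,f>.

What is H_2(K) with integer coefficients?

H_2 ≅ Z.

Take the total order a < b < c < d < e < f < g on the vertex set. Then K (dimension 2) consists of the simplices:

  0-simplices (7): a, b, c, d, e, f, g
  1-simplices (21): ab, ac, ad, ae, af, ag, bc, bd, be, bf, bg, cd, ce, cf, cg, de, df, dg, ef, eg, fg
  2-simplices (14): abc, abe, acg, ade, adf, afg, bcd, bdg, bef, bfg, cdf, cef, ceg, deg

Hence C_0 ≅ Z^7, C_1 ≅ Z^21, C_2 ≅ Z^14.

Boundary ∂_1: C_1 → C_0 is given by ∂[p,q] = [q] − [p]. For instance
  ∂dg = g − d.
The resulting 7×21 matrix has rank 6, and its Smith normal form has invariant factors (1,1,1,1,1,1).

Boundary ∂_2: C_2 → C_1 maps a triangle to the signed sum of its edges. For instance
  ∂acg = cg − ag + ac,
  ∂deg = eg − dg + de.
As a 21×14 matrix over Z this has rank 13, with invariant factors (1,1,1,1,1,1,1,1,1,1,1,1,1).

Reading off H_k = ker ∂_k / im ∂_{k+1}:

  H_2: rank ker ∂_2 − rank ∂_3 = (14 − 13) − 0 = 1, and there is no ∂_3, so H_2 ≅ Z.

(K is a triangulation of the torus T^2.)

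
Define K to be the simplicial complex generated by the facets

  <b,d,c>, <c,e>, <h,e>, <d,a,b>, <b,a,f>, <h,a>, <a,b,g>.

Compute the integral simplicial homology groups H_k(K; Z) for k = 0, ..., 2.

H_0 ≅ Z,  H_1 ≅ Z,  H_2 = 0.

Take the total order a < b < c < d < e < f < g < h on the vertex set. Then K (dimension 2) consists of the simplices:

  0-simplices (8): a, b, c, d, e, f, g, h
  1-simplices (12): ab, ad, af, ag, ah, bc, bd, bf, bg, cd, ce, eh
  2-simplices (4): abd, abf, abg, bcd

Hence C_0 ≅ Z^8, C_1 ≅ Z^12, C_2 ≅ Z^4.

∂_1: C_1 → C_0 sends each edge [p,q] (with p < q) to q − p. For instance
  ∂ce = e − c.
As a 8×12 matrix over Z this has rank 7, with invariant factors (1,1,1,1,1,1,1).

∂_2: C_2 → C_1 maps a triangle to the signed sum of its edges. For instance
  ∂abd = bd − ad + ab,
  ∂abg = bg − ag + ab.
As a 12×4 matrix over Z this has rank 4, with invariant factors (1,1,1,1).

From H_k ≅ ker(∂_k) / im(∂_{k+1}) we obtain:

  H_0: rank C_0 − rank ∂_1 = 8 − 7 = 1, and the invariant factors of ∂_1 are all 1, so H_0 = Z.
  H_1: rank ker ∂_1 − rank ∂_2 = (12 − 7) − 4 = 1, and the invariant factors of ∂_2 are all 1, so H_1 = Z.
  H_2: rank ker ∂_2 − rank ∂_3 = (4 − 4) − 0 = 0, and there is no ∂_3, so H_2 = 0.

As a check, the Euler characteristic is 8 − 12 + 4 = 0, which agrees with 1 − 1 + 0 = 0.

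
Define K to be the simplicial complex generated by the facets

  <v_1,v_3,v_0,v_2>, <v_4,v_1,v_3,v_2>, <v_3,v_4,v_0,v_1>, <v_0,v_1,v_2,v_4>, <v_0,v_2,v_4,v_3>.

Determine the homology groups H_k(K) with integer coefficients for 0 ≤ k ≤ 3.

Order the vertices as v_0 < v_1 < v_2 < v_3 < v_4. Listing each simplex with vertices in this order, K has dimension 3 with simplices:

  0-simplices (5): [v_0], [v_1], [v_2], [v_3], [v_4]
  1-simplices (10): [v_0,v_1], [v_0,v_2], [v_0,v_3], [v_0,v_4], [v_1,v_2], [v_1,v_3], [v_1,v_4], [v_2,v_3], [v_2,v_4], [v_3,v_4]
  2-simplices (10): [v_0,v_1,v_2], [v_0,v_1,v_3], [v_0,v_1,v_4], [v_0,v_2,v_3], [v_0,v_2,v_4], [v_0,v_3,v_4], [v_1,v_2,v_3], [v_1,v_2,v_4], [v_1,v_3,v_4], [v_2,v_3,v_4]
  3-simplices (5): [v_0,v_1,v_2,v_3], [v_0,v_1,v_2,v_4], [v_0,v_1,v_3,v_4], [v_0,v_2,v_3,v_4], [v_1,v_2,v_3,v_4]

so the chain groups are C_0 ≅ Z^5, C_1 ≅ Z^10, C_2 ≅ Z^10, C_3 ≅ Z^5.

Boundary ∂_1: C_1 → C_0 is given by ∂[p,q] = [q] − [p]. For instance
  ∂[v_2,v_4] = [v_4] − [v_2].
The resulting 5×10 matrix has rank 4, and its Smith normal form has invariant factors (1,1,1,1).

∂_2: C_2 → C_1 acts by ∂[p,q,r] = [q,r] − [p,r] + [p,q]. For instance
  ∂[v_1,v_2,v_4] = [v_2,v_4] − [v_1,v_4] + [v_1,v_2],
  ∂[v_1,v_2,v_3] = [v_2,v_3] − [v_1,v_3] + [v_1,v_2].
This gives a 10×10 integer matrix of rank 6; reducing to Smith normal form yields diagonal entries (1,1,1,1,1,1).

∂_3: C_3 → C_2 sends each 3-simplex σ to the alternating sum Σ_i (−1)^i (σ with its i-th vertex removed). For instance
  ∂[v_0,v_1,v_3,v_4] = [v_1,v_3,v_4] − [v_0,v_3,v_4] + [v_0,v_1,v_4] − [v_0,v_1,v_3],
  ∂[v_0,v_1,v_2,v_4] = [v_1,v_2,v_4] − [v_0,v_2,v_4] + [v_0,v_1,v_4] − [v_0,v_1,v_2].
As a 10×5 matrix over Z this has rank 4, with invariant factors (1,1,1,1).

From H_k ≅ ker(∂_k) / im(∂_{k+1}) we obtain:

  H_0: rank C_0 − rank ∂_1 = 5 − 4 = 1, and the invariant factors of ∂_1 are all 1, so H_0 ≅ Z.
  H_1: rank ker ∂_1 − rank ∂_2 = (10 − 4) − 6 = 0, and the invariant factors of ∂_2 are all 1, so H_1 ≅ 0.
  H_2: rank ker ∂_2 − rank ∂_3 = (10 − 6) − 4 = 0, and the invariant factors of ∂_3 are all 1, so H_2 ≅ 0.
  H_3: rank ker ∂_3 − rank ∂_4 = (5 − 4) − 0 = 1, and there is no ∂_4, so H_3 ≅ Z.

H_0 ≅ Z,  H_1 = 0,  H_2 = 0,  H_3 ≅ Z.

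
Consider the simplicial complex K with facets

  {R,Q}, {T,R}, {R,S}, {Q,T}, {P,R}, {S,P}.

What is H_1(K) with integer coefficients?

We work with the vertex ordering P < Q < R < S < T. The simplices of K, each written with vertices in increasing order, are:

  0-simplices (5): P, Q, R, S, T
  1-simplices (6): PR, PS, QR, QT, RS, RT

giving chain groups C_0 ≅ Z^5, C_1 ≅ Z^6.

∂_1: C_1 → C_0 sends each edge [p,q] (with p < q) to q − p. For instance
  ∂RT = T − R.
This gives a 5×6 integer matrix of rank 4; reducing to Smith normal form yields diagonal entries (1,1,1,1).

Reading off H_k = ker ∂_k / im ∂_{k+1}:

  H_1: rank ker ∂_1 − rank ∂_2 = (6 − 4) − 0 = 2, and there is no ∂_2, so H_1 = Z^2.

(K is a triangulation of a wedge of 2 circles.)

H_1 = Z^2.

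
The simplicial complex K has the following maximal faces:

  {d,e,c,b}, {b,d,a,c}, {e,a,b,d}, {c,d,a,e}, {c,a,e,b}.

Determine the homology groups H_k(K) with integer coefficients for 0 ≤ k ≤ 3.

H_0 = Z,  H_1 = 0,  H_2 = 0,  H_3 = Z.

We work with the vertex ordering a < b < c < d < e. The simplices of K, each written with vertices in increasing order, are:

  0-simplices (5): a, b, c, d, e
  1-simplices (10): ab, ac, ad, ae, bc, bd, be, cd, ce, de
  2-simplices (10): abc, abd, abe, acd, ace, ade, bcd, bce, bde, cde
  3-simplices (5): abcd, abce, abde, acde, bcde

Hence C_0 ≅ Z^5, C_1 ≅ Z^10, C_2 ≅ Z^10, C_3 ≅ Z^5.

The boundary map ∂_1: C_1 → C_0 is given by ∂[p,q] = [q] − [p]. For instance
  ∂bd = d − b.
As a 5×10 matrix over Z this has rank 4, with invariant factors (1,1,1,1).

Boundary ∂_2: C_2 → C_1 sends each 2-simplex [p,q,r] to [q,r] − [p,r] + [p,q]. For instance
  ∂abc = bc − ac + ab,
  ∂ade = de − ae + ad.
The 10×10 boundary matrix has rank 6 and Smith normal form diag(1,1,1,1,1,1).

The boundary map ∂_3: C_3 → C_2 sends each 3-simplex σ to the alternating sum Σ_i (−1)^i (σ with its i-th vertex removed). For instance
  ∂acde = cde − ade + ace − acd,
  ∂bcde = cde − bde + bce − bcd.
The 10×5 boundary matrix has rank 4 and Smith normal form diag(1,1,1,1).

From H_k ≅ ker(∂_k) / im(∂_{k+1}) we obtain:

  H_0: rank C_0 − rank ∂_1 = 5 − 4 = 1, and the invariant factors of ∂_1 are all 1, so H_0 ≅ Z.
  H_1: rank ker ∂_1 − rank ∂_2 = (10 − 4) − 6 = 0, and the invariant factors of ∂_2 are all 1, so H_1 ≅ 0.
  H_2: rank ker ∂_2 − rank ∂_3 = (10 − 6) − 4 = 0, and the invariant factors of ∂_3 are all 1, so H_2 ≅ 0.
  H_3: rank ker ∂_3 − rank ∂_4 = (5 − 4) − 0 = 1, and there is no ∂_4, so H_3 ≅ Z.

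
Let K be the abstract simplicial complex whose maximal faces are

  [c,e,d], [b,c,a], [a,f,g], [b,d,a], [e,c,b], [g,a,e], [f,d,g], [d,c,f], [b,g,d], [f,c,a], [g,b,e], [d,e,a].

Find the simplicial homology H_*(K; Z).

Order the vertices as a < b < c < d < e < f < g. Listing each simplex with vertices in this order, K has dimension 2 with simplices:

  0-simplices (7): a, b, c, d, e, f, g
  1-simplices (18): ab, ac, ad, ae, af, ag, bc, bd, be, bg, cd, ce, cf, de, df, dg, eg, fg
  2-simplices (12): abc, abd, acf, ade, aeg, afg, bce, bdg, beg, cde, cdf, dfg

giving chain groups C_0 ≅ Z^7, C_1 ≅ Z^18, C_2 ≅ Z^12.

∂_1: C_1 → C_0 sends each edge [p,q] (with p < q) to q − p. For instance
  ∂ce = e − c.
As a 7×18 matrix over Z this has rank 6, with invariant factors (1,1,1,1,1,1).

The boundary map ∂_2: C_2 → C_1 sends each 2-simplex [p,q,r] to [q,r] − [p,r] + [p,q]. For instance
  ∂cdf = df − cf + cd,
  ∂bdg = dg − bg + bd.
The resulting 18×12 matrix has rank 12, and its Smith normal form has invariant factors (1,1,1,1,1,1,1,1,1,1,1,2).

From H_k ≅ ker(∂_k) / im(∂_{k+1}) we obtain:

  H_0: rank C_0 − rank ∂_1 = 7 − 6 = 1, and the invariant factors of ∂_1 are all 1, so H_0 = Z.
  H_1: rank ker ∂_1 − rank ∂_2 = (18 − 6) − 12 = 0, and ∂_2 has invariant factor 2 > 1, so H_1 = Z/2.
  H_2: rank ker ∂_2 − rank ∂_3 = (12 − 12) − 0 = 0, and there is no ∂_3, so H_2 = 0.

H_0 ≅ Z,  H_1 ≅ Z/2,  H_2 = 0.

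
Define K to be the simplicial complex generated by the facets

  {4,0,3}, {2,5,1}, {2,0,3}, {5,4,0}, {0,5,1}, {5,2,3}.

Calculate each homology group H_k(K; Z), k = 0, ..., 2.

Order the vertices as 0 < 1 < 2 < 3 < 4 < 5. Listing each simplex with vertices in this order, K has dimension 2 with simplices:

  0-simplices (6): [0], [1], [2], [3], [4], [5]
  1-simplices (12): [0,1], [0,2], [0,3], [0,4], [0,5], [1,2], [1,5], [2,3], [2,5], [3,4], [3,5], [4,5]
  2-simplices (6): [0,1,5], [0,2,3], [0,3,4], [0,4,5], [1,2,5], [2,3,5]

giving chain groups C_0 ≅ Z^6, C_1 ≅ Z^12, C_2 ≅ Z^6.

∂_1: C_1 → C_0 sends each edge [p,q] (with p < q) to q − p. For instance
  ∂[0,2] = [2] − [0].
As a 6×12 matrix over Z this has rank 5, with invariant factors (1,1,1,1,1).

∂_2: C_2 → C_1 acts by ∂[p,q,r] = [q,r] − [p,r] + [p,q]. For instance
  ∂[0,2,3] = [2,3] − [0,3] + [0,2],
  ∂[0,1,5] = [1,5] − [0,5] + [0,1].
This gives a 12×6 integer matrix of rank 6; reducing to Smith normal form yields diagonal entries (1,1,1,1,1,1).

From H_k ≅ ker(∂_k) / im(∂_{k+1}) we obtain:

  H_0: rank C_0 − rank ∂_1 = 6 − 5 = 1, and the invariant factors of ∂_1 are all 1, so H_0 ≅ Z.
  H_1: rank ker ∂_1 − rank ∂_2 = (12 − 5) − 6 = 1, and the invariant factors of ∂_2 are all 1, so H_1 ≅ Z.
  H_2: rank ker ∂_2 − rank ∂_3 = (6 − 6) − 0 = 0, and there is no ∂_3, so H_2 ≅ 0.

(K is a triangulation of the cylinder S^1 x I.)

H_0 = Z,  H_1 = Z,  H_2 = 0.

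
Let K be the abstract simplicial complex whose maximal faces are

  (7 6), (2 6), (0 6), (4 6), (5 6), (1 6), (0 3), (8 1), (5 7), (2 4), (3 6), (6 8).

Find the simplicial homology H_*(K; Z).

Order the vertices as 0 < 1 < 2 < 3 < 4 < 5 < 6 < 7 < 8. Listing each simplex with vertices in this order, K has dimension 1 with simplices:

  0-simplices (9): [0], [1], [2], [3], [4], [5], [6], [7], [8]
  1-simplices (12): [0,3], [0,6], [1,6], [1,8], [2,4], [2,6], [3,6], [4,6], [5,6], [5,7], [6,7], [6,8]

so the chain groups are C_0 ≅ Z^9, C_1 ≅ Z^12.

The boundary map ∂_1: C_1 → C_0 is given by ∂[p,q] = [q] − [p]. For instance
  ∂[2,4] = [4] − [2].
The resulting 9×12 matrix has rank 8, and its Smith normal form has invariant factors (1,1,1,1,1,1,1,1).

Computing H_k = (kernel of ∂_k) / (image of ∂_{k+1}):

  H_0: rank C_0 − rank ∂_1 = 9 − 8 = 1, and the invariant factors of ∂_1 are all 1, so H_0 = Z.
  H_1: rank ker ∂_1 − rank ∂_2 = (12 − 8) − 0 = 4, and there is no ∂_2, so H_1 = Z^4.

(K is a triangulation of a wedge of 4 circles.)

H_0 ≅ Z,  H_1 ≅ Z^4.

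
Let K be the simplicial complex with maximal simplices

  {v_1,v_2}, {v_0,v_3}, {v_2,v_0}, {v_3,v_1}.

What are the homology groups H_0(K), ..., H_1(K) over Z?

H_0 = Z,  H_1 = Z.

Fix the vertex order v_0 < v_1 < v_2 < v_3 and write every simplex with vertices in increasing order. Then dim K = 1 and the simplices of K are:

  0-simplices (4): [v_0], [v_1], [v_2], [v_3]
  1-simplices (4): [v_0,v_2], [v_0,v_3], [v_1,v_2], [v_1,v_3]

so the chain groups are C_0 ≅ Z^4, C_1 ≅ Z^4.

The boundary map ∂_1: C_1 → C_0 is given by ∂[p,q] = [q] − [p].
As a 4×4 matrix over Z this has rank 3, with invariant factors (1,1,1).

Reading off H_k = ker ∂_k / im ∂_{k+1}:

  H_0: rank C_0 − rank ∂_1 = 4 − 3 = 1, and the invariant factors of ∂_1 are all 1, so H_0 = Z.
  H_1: rank ker ∂_1 − rank ∂_2 = (4 − 3) − 0 = 1, and there is no ∂_2, so H_1 = Z.

As a check, the Euler characteristic is 4 − 4 = 0, which agrees with 1 − 1 = 0.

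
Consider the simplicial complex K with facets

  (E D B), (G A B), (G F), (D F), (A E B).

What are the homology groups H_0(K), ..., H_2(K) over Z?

Take the total order A < B < D < E < F < G on the vertex set. Then K (dimension 2) consists of the simplices:

  0-simplices (6): A, B, D, E, F, G
  1-simplices (9): AB, AE, AG, BD, BE, BG, DE, DF, FG
  2-simplices (3): ABE, ABG, BDE

giving chain groups C_0 ≅ Z^6, C_1 ≅ Z^9, C_2 ≅ Z^3.

∂_1: C_1 → C_0 sends each edge [p,q] (with p < q) to q − p.
As a 6×9 matrix over Z this has rank 5, with invariant factors (1,1,1,1,1).

Boundary ∂_2: C_2 → C_1 sends each 2-simplex [p,q,r] to [q,r] − [p,r] + [p,q]. For instance
  ∂ABE = BE − AE + AB,
  ∂ABG = BG − AG + AB.
As a 9×3 matrix over Z this has rank 3, with invariant factors (1,1,1).

Reading off H_k = ker ∂_k / im ∂_{k+1}:

  H_0: rank C_0 − rank ∂_1 = 6 − 5 = 1, and the invariant factors of ∂_1 are all 1, so H_0 = Z.
  H_1: rank ker ∂_1 − rank ∂_2 = (9 − 5) − 3 = 1, and the invariant factors of ∂_2 are all 1, so H_1 = Z.
  H_2: rank ker ∂_2 − rank ∂_3 = (3 − 3) − 0 = 0, and there is no ∂_3, so H_2 = 0.

As a check, the Euler characteristic is 6 − 9 + 3 = 0, which agrees with 1 − 1 + 0 = 0.

H_0 = Z,  H_1 = Z,  H_2 = 0.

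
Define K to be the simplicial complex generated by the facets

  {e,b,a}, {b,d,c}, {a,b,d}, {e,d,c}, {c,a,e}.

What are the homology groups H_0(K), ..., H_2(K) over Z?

Take the total order a < b < c < d < e on the vertex set. Then K (dimension 2) consists of the simplices:

  0-simplices (5): a, b, c, d, e
  1-simplices (10): ab, ac, ad, ae, bc, bd, be, cd, ce, de
  2-simplices (5): abd, abe, ace, bcd, cde

so the chain groups are C_0 ≅ Z^5, C_1 ≅ Z^10, C_2 ≅ Z^5.

The boundary map ∂_1: C_1 → C_0 sends each edge [p,q] (with p < q) to q − p. For instance
  ∂ad = d − a.
The 5×10 boundary matrix has rank 4 and Smith normal form diag(1,1,1,1).

The boundary map ∂_2: C_2 → C_1 sends each 2-simplex [p,q,r] to [q,r] − [p,r] + [p,q]. For instance
  ∂ace = ce − ae + ac,
  ∂cde = de − ce + cd.
The resulting 10×5 matrix has rank 5, and its Smith normal form has invariant factors (1,1,1,1,1).

Now H_k = ker ∂_k / im ∂_{k+1}, so:

  H_0: rank C_0 − rank ∂_1 = 5 − 4 = 1, and the invariant factors of ∂_1 are all 1, so H_0 ≅ Z.
  H_1: rank ker ∂_1 − rank ∂_2 = (10 − 4) − 5 = 1, and the invariant factors of ∂_2 are all 1, so H_1 ≅ Z.
  H_2: rank ker ∂_2 − rank ∂_3 = (5 − 5) − 0 = 0, and there is no ∂_3, so H_2 ≅ 0.

(K is a triangulation of the Möbius band.)

H_0 = Z,  H_1 = Z,  H_2 = 0.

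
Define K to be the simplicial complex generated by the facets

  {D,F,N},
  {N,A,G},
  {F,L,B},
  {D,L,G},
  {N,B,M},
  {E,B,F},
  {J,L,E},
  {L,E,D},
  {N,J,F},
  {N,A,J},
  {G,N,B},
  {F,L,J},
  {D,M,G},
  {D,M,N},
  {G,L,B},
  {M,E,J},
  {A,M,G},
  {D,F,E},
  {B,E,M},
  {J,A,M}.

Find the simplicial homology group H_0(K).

H_0 = Z.

Fix the vertex order A < B < D < E < F < G < J < L < M < N and write every simplex with vertices in increasing order. Then dim K = 2 and the simplices of K are:

  0-simplices (10): A, B, D, E, F, G, J, L, M, N
  1-simplices (30): AG, AJ, AM, AN, BE, BF, BG, BL, BM, BN, DE, DF, DG, DL, DM, DN, EF, EJ, EL, EM, FJ, FL, FN, GL, GM, GN, JL, JM, JN, MN
  2-simplices (20): AGM, AGN, AJM, AJN, BEF, BEM, BFL, BGL, BGN, BMN, DEF, DEL, DFN, DGL, DGM, DMN, EJL, EJM, FJL, FJN

Hence C_0 ≅ Z^10, C_1 ≅ Z^30, C_2 ≅ Z^20.

∂_1: C_1 → C_0 maps an edge to its endpoints' difference, ∂[p,q] = q − p.
The 10×30 boundary matrix has rank 9 and Smith normal form diag(1,1,1,1,1,1,1,1,1).

∂_2: C_2 → C_1 maps a triangle to the signed sum of its edges. For instance
  ∂BEF = EF − BF + BE,
  ∂DFN = FN − DN + DF.
This gives a 30×20 integer matrix of rank 20; reducing to Smith normal form yields diagonal entries (1,1,1,1,1,1,1,1,1,1,1,1,1,1,1,1,1,1,1,2).

Reading off H_k = ker ∂_k / im ∂_{k+1}:

  H_0: rank C_0 − rank ∂_1 = 10 − 9 = 1, and the invariant factors of ∂_1 are all 1, so H_0 = Z.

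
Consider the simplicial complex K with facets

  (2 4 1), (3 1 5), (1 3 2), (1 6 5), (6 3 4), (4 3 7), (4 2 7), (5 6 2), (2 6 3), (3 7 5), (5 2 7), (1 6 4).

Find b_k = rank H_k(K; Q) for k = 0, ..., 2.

K has 7 vertices, 18 edges, 12 triangles.
rank ∂_0 = 0, rank ∂_1 = 6 ⇒ b_0 = 7 − 0 − 6 = 1; all invariant factors of ∂_1 are 1 so no torsion. So H_0 = Z.
rank ∂_1 = 6, rank ∂_2 = 12 ⇒ b_1 = 18 − 6 − 12 = 0; ∂_2 has invariant factor(s) [2] giving torsion. So H_1 = Z/2.
rank ∂_2 = 12, rank ∂_3 = 0 ⇒ b_2 = 12 − 12 − 0 = 0. So H_2 = 0.

b_0 = 1, b_1 = 0, b_2 = 0.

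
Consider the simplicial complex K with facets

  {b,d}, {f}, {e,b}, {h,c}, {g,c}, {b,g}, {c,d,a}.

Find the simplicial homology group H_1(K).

We work with the vertex ordering a < b < c < d < e < f < g < h. The simplices of K, each written with vertices in increasing order, are:

  0-simplices (8): a, b, c, d, e, f, g, h
  1-simplices (8): ac, ad, bd, be, bg, cd, cg, ch
  2-simplices (1): acd

giving chain groups C_0 ≅ Z^8, C_1 ≅ Z^8, C_2 ≅ Z^1.

The boundary map ∂_1: C_1 → C_0 maps an edge to its endpoints' difference, ∂[p,q] = q − p. For instance
  ∂bd = d − b.
As a 8×8 matrix over Z this has rank 6, with invariant factors (1,1,1,1,1,1).

The boundary map ∂_2: C_2 → C_1 acts by ∂[p,q,r] = [q,r] − [p,r] + [p,q]. For instance
  ∂acd = cd − ad + ac.
The 8×1 boundary matrix has rank 1 and Smith normal form diag(1).

Computing H_k = (kernel of ∂_k) / (image of ∂_{k+1}):

  H_1: rank ker ∂_1 − rank ∂_2 = (8 − 6) − 1 = 1, and the invariant factors of ∂_2 are all 1, so H_1 = Z.

H_1 = Z.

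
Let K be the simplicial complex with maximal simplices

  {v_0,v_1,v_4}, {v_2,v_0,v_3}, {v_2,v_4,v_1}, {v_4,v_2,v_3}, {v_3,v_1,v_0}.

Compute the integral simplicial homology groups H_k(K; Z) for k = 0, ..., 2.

H_0 = Z,  H_1 = Z,  H_2 = 0.

Order the vertices as v_0 < v_1 < v_2 < v_3 < v_4. Listing each simplex with vertices in this order, K has dimension 2 with simplices:

  0-simplices (5): [v_0], [v_1], [v_2], [v_3], [v_4]
  1-simplices (10): [v_0,v_1], [v_0,v_2], [v_0,v_3], [v_0,v_4], [v_1,v_2], [v_1,v_3], [v_1,v_4], [v_2,v_3], [v_2,v_4], [v_3,v_4]
  2-simplices (5): [v_0,v_1,v_3], [v_0,v_1,v_4], [v_0,v_2,v_3], [v_1,v_2,v_4], [v_2,v_3,v_4]

so the chain groups are C_0 ≅ Z^5, C_1 ≅ Z^10, C_2 ≅ Z^5.

The boundary map ∂_1: C_1 → C_0 sends each edge [p,q] (with p < q) to q − p.
This gives a 5×10 integer matrix of rank 4; reducing to Smith normal form yields diagonal entries (1,1,1,1).

The boundary map ∂_2: C_2 → C_1 acts by ∂[p,q,r] = [q,r] − [p,r] + [p,q]. For instance
  ∂[v_0,v_1,v_3] = [v_1,v_3] − [v_0,v_3] + [v_0,v_1],
  ∂[v_0,v_2,v_3] = [v_2,v_3] − [v_0,v_3] + [v_0,v_2].
The resulting 10×5 matrix has rank 5, and its Smith normal form has invariant factors (1,1,1,1,1).

From H_k ≅ ker(∂_k) / im(∂_{k+1}) we obtain:

  H_0: rank C_0 − rank ∂_1 = 5 − 4 = 1, and the invariant factors of ∂_1 are all 1, so H_0 = Z.
  H_1: rank ker ∂_1 − rank ∂_2 = (10 − 4) − 5 = 1, and the invariant factors of ∂_2 are all 1, so H_1 = Z.
  H_2: rank ker ∂_2 − rank ∂_3 = (5 − 5) − 0 = 0, and there is no ∂_3, so H_2 = 0.

As a check, the Euler characteristic is 5 − 10 + 5 = 0, which agrees with 1 − 1 + 0 = 0.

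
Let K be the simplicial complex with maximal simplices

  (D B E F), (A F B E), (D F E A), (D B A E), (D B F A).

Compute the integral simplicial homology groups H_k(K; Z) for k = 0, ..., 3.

Fix the vertex order A < B < D < E < F and write every simplex with vertices in increasing order. Then dim K = 3 and the simplices of K are:

  0-simplices (5): A, B, D, E, F
  1-simplices (10): AB, AD, AE, AF, BD, BE, BF, DE, DF, EF
  2-simplices (10): ABD, ABE, ABF, ADE, ADF, AEF, BDE, BDF, BEF, DEF
  3-simplices (5): ABDE, ABDF, ABEF, ADEF, BDEF

giving chain groups C_0 ≅ Z^5, C_1 ≅ Z^10, C_2 ≅ Z^10, C_3 ≅ Z^5.

Boundary ∂_1: C_1 → C_0 is given by ∂[p,q] = [q] − [p]. For instance
  ∂AE = E − A.
This gives a 5×10 integer matrix of rank 4; reducing to Smith normal form yields diagonal entries (1,1,1,1).

The boundary map ∂_2: C_2 → C_1 acts by ∂[p,q,r] = [q,r] − [p,r] + [p,q]. For instance
  ∂DEF = EF − DF + DE,
  ∂BDE = DE − BE + BD.
The resulting 10×10 matrix has rank 6, and its Smith normal form has invariant factors (1,1,1,1,1,1).

∂_3: C_3 → C_2 sends each 3-simplex σ to the alternating sum Σ_i (−1)^i (σ with its i-th vertex removed). For instance
  ∂ADEF = DEF − AEF + ADF − ADE,
  ∂ABDE = BDE − ADE + ABE − ABD.
This gives a 10×5 integer matrix of rank 4; reducing to Smith normal form yields diagonal entries (1,1,1,1).

From H_k ≅ ker(∂_k) / im(∂_{k+1}) we obtain:

  H_0: rank C_0 − rank ∂_1 = 5 − 4 = 1, and the invariant factors of ∂_1 are all 1, so H_0 = Z.
  H_1: rank ker ∂_1 − rank ∂_2 = (10 − 4) − 6 = 0, and the invariant factors of ∂_2 are all 1, so H_1 = 0.
  H_2: rank ker ∂_2 − rank ∂_3 = (10 − 6) − 4 = 0, and the invariant factors of ∂_3 are all 1, so H_2 = 0.
  H_3: rank ker ∂_3 − rank ∂_4 = (5 − 4) − 0 = 1, and there is no ∂_4, so H_3 = Z.

H_0 ≅ Z,  H_1 = 0,  H_2 = 0,  H_3 ≅ Z.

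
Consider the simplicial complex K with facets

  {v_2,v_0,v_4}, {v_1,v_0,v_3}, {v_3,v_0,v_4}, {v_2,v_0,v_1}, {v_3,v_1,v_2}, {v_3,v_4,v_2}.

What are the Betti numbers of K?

b_0 = 1, b_1 = 0, b_2 = 1.

Take the total order v_0 < v_1 < v_2 < v_3 < v_4 on the vertex set. Then K (dimension 2) consists of the simplices:

  0-simplices (5): [v_0], [v_1], [v_2], [v_3], [v_4]
  1-simplices (9): [v_0,v_1], [v_0,v_2], [v_0,v_3], [v_0,v_4], [v_1,v_2], [v_1,v_3], [v_2,v_3], [v_2,v_4], [v_3,v_4]
  2-simplices (6): [v_0,v_1,v_2], [v_0,v_1,v_3], [v_0,v_2,v_4], [v_0,v_3,v_4], [v_1,v_2,v_3], [v_2,v_3,v_4]

Hence C_0 ≅ Z^5, C_1 ≅ Z^9, C_2 ≅ Z^6.

Boundary ∂_1: C_1 → C_0 sends each edge [p,q] (with p < q) to q − p. For instance
  ∂[v_2,v_4] = [v_4] − [v_2].
The 5×9 boundary matrix has rank 4 and Smith normal form diag(1,1,1,1).

Boundary ∂_2: C_2 → C_1 sends each 2-simplex [p,q,r] to [q,r] − [p,r] + [p,q]. For instance
  ∂[v_2,v_3,v_4] = [v_3,v_4] − [v_2,v_4] + [v_2,v_3],
  ∂[v_0,v_1,v_2] = [v_1,v_2] − [v_0,v_2] + [v_0,v_1].
This gives a 9×6 integer matrix of rank 5; reducing to Smith normal form yields diagonal entries (1,1,1,1,1).

Computing H_k = (kernel of ∂_k) / (image of ∂_{k+1}):

  H_0: rank C_0 − rank ∂_1 = 5 − 4 = 1, and the invariant factors of ∂_1 are all 1, so H_0 = Z.
  H_1: rank ker ∂_1 − rank ∂_2 = (9 − 4) − 5 = 0, and the invariant factors of ∂_2 are all 1, so H_1 = 0.
  H_2: rank ker ∂_2 − rank ∂_3 = (6 − 5) − 0 = 1, and there is no ∂_3, so H_2 = Z.

As a check, the Euler characteristic is 5 − 9 + 6 = 2, which agrees with 1 − 0 + 1 = 2.

Hence the Betti numbers are b_0 = 1, b_1 = 0, b_2 = 1.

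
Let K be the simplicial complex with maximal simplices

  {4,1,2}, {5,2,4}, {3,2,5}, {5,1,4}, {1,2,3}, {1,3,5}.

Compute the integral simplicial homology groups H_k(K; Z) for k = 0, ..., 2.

H_0 = Z,  H_1 = 0,  H_2 = Z.

Take the total order 1 < 2 < 3 < 4 < 5 on the vertex set. Then K (dimension 2) consists of the simplices:

  0-simplices (5): [1], [2], [3], [4], [5]
  1-simplices (9): [1,2], [1,3], [1,4], [1,5], [2,3], [2,4], [2,5], [3,5], [4,5]
  2-simplices (6): [1,2,3], [1,2,4], [1,3,5], [1,4,5], [2,3,5], [2,4,5]

so the chain groups are C_0 ≅ Z^5, C_1 ≅ Z^9, C_2 ≅ Z^6.

The boundary map ∂_1: C_1 → C_0 maps an edge to its endpoints' difference, ∂[p,q] = q − p. For instance
  ∂[4,5] = [5] − [4].
As a 5×9 matrix over Z this has rank 4, with invariant factors (1,1,1,1).

Boundary ∂_2: C_2 → C_1 acts by ∂[p,q,r] = [q,r] − [p,r] + [p,q]. For instance
  ∂[1,2,3] = [2,3] − [1,3] + [1,2],
  ∂[2,4,5] = [4,5] − [2,5] + [2,4].
As a 9×6 matrix over Z this has rank 5, with invariant factors (1,1,1,1,1).

Reading off H_k = ker ∂_k / im ∂_{k+1}:

  H_0: rank C_0 − rank ∂_1 = 5 − 4 = 1, and the invariant factors of ∂_1 are all 1, so H_0 = Z.
  H_1: rank ker ∂_1 − rank ∂_2 = (9 − 4) − 5 = 0, and the invariant factors of ∂_2 are all 1, so H_1 = 0.
  H_2: rank ker ∂_2 − rank ∂_3 = (6 − 5) − 0 = 1, and there is no ∂_3, so H_2 = Z.

As a check, the Euler characteristic is 5 − 9 + 6 = 2, which agrees with 1 − 0 + 1 = 2.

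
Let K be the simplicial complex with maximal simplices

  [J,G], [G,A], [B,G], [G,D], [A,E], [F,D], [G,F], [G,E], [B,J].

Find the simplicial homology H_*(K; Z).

H_0 = Z,  H_1 = Z^3.

K has 7 vertices, 9 edges.
rank ∂_0 = 0, rank ∂_1 = 6 ⇒ b_0 = 7 − 0 − 6 = 1; all invariant factors of ∂_1 are 1 so no torsion. So H_0 = Z.
rank ∂_1 = 6, rank ∂_2 = 0 ⇒ b_1 = 9 − 6 − 0 = 3. So H_1 = Z^3.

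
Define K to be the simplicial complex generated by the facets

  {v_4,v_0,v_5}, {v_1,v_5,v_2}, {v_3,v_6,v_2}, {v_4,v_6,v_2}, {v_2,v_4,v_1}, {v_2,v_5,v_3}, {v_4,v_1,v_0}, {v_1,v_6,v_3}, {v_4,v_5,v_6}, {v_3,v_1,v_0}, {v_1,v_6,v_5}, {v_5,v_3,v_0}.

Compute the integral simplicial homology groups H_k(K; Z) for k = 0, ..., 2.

Take the total order v_0 < v_1 < v_2 < v_3 < v_4 < v_5 < v_6 on the vertex set. Then K (dimension 2) consists of the simplices:

  0-simplices (7): [v_0], [v_1], [v_2], [v_3], [v_4], [v_5], [v_6]
  1-simplices (18): (18 of them)
  2-simplices (12): (12 of them)

so the chain groups are C_0 ≅ Z^7, C_1 ≅ Z^18, C_2 ≅ Z^12.

Boundary ∂_1: C_1 → C_0 is given by ∂[p,q] = [q] − [p]. For instance
  ∂[v_2,v_6] = [v_6] − [v_2].
This gives a 7×18 integer matrix of rank 6; reducing to Smith normal form yields diagonal entries (1,1,1,1,1,1).

∂_2: C_2 → C_1 sends each 2-simplex [p,q,r] to [q,r] − [p,r] + [p,q]. For instance
  ∂[v_0,v_1,v_4] = [v_1,v_4] − [v_0,v_4] + [v_0,v_1],
  ∂[v_2,v_4,v_6] = [v_4,v_6] − [v_2,v_6] + [v_2,v_4].
This gives a 18×12 integer matrix of rank 12; reducing to Smith normal form yields diagonal entries (1,1,1,1,1,1,1,1,1,1,1,2).

From H_k ≅ ker(∂_k) / im(∂_{k+1}) we obtain:

  H_0: rank C_0 − rank ∂_1 = 7 − 6 = 1, and the invariant factors of ∂_1 are all 1, so H_0 = Z.
  H_1: rank ker ∂_1 − rank ∂_2 = (18 − 6) − 12 = 0, and ∂_2 has invariant factor 2 > 1, so H_1 = Z_2.
  H_2: rank ker ∂_2 − rank ∂_3 = (12 − 12) − 0 = 0, and there is no ∂_3, so H_2 = 0.

H_0 = Z,  H_1 = Z_2,  H_2 = 0.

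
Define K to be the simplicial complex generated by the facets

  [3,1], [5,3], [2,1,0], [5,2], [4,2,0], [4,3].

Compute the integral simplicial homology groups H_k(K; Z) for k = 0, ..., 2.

H_0 ≅ Z,  H_1 ≅ Z^2,  H_2 = 0.

Fix the vertex order 0 < 1 < 2 < 3 < 4 < 5 and write every simplex with vertices in increasing order. Then dim K = 2 and the simplices of K are:

  0-simplices (6): [0], [1], [2], [3], [4], [5]
  1-simplices (9): [0,1], [0,2], [0,4], [1,2], [1,3], [2,4], [2,5], [3,4], [3,5]
  2-simplices (2): [0,1,2], [0,2,4]

so the chain groups are C_0 ≅ Z^6, C_1 ≅ Z^9, C_2 ≅ Z^2.

The boundary map ∂_1: C_1 → C_0 is given by ∂[p,q] = [q] − [p]. For instance
  ∂[0,4] = [4] − [0].
The 6×9 boundary matrix has rank 5 and Smith normal form diag(1,1,1,1,1).

∂_2: C_2 → C_1 sends each 2-simplex [p,q,r] to [q,r] − [p,r] + [p,q]. For instance
  ∂[0,1,2] = [1,2] − [0,2] + [0,1],
  ∂[0,2,4] = [2,4] − [0,4] + [0,2].
This gives a 9×2 integer matrix of rank 2; reducing to Smith normal form yields diagonal entries (1,1).

Computing H_k = (kernel of ∂_k) / (image of ∂_{k+1}):

  H_0: rank C_0 − rank ∂_1 = 6 − 5 = 1, and the invariant factors of ∂_1 are all 1, so H_0 = Z.
  H_1: rank ker ∂_1 − rank ∂_2 = (9 − 5) − 2 = 2, and the invariant factors of ∂_2 are all 1, so H_1 = Z^2.
  H_2: rank ker ∂_2 − rank ∂_3 = (2 − 2) − 0 = 0, and there is no ∂_3, so H_2 = 0.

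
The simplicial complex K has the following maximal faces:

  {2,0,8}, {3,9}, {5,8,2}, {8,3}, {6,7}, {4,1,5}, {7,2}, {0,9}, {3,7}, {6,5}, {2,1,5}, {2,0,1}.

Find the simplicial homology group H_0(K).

We work with the vertex ordering 0 < 1 < 2 < 3 < 4 < 5 < 6 < 7 < 8 < 9. The simplices of K, each written with vertices in increasing order, are:

  0-simplices (10): [0], [1], [2], [3], [4], [5], [6], [7], [8], [9]
  1-simplices (17): [0,1], [0,2], [0,8], [0,9], [1,2], [1,4], [1,5], [2,5], [2,7], [2,8], [3,7], [3,8], [3,9], [4,5], [5,6], [5,8], [6,7]
  2-simplices (5): [0,1,2], [0,2,8], [1,2,5], [1,4,5], [2,5,8]

so the chain groups are C_0 ≅ Z^10, C_1 ≅ Z^17, C_2 ≅ Z^5.

∂_1: C_1 → C_0 is given by ∂[p,q] = [q] − [p]. For instance
  ∂[3,8] = [8] − [3].
The resulting 10×17 matrix has rank 9, and its Smith normal form has invariant factors (1,1,1,1,1,1,1,1,1).

∂_2: C_2 → C_1 acts by ∂[p,q,r] = [q,r] − [p,r] + [p,q]. For instance
  ∂[0,2,8] = [2,8] − [0,8] + [0,2],
  ∂[1,4,5] = [4,5] − [1,5] + [1,4].
The 17×5 boundary matrix has rank 5 and Smith normal form diag(1,1,1,1,1).

Computing H_k = (kernel of ∂_k) / (image of ∂_{k+1}):

  H_0: rank C_0 − rank ∂_1 = 10 − 9 = 1, and the invariant factors of ∂_1 are all 1, so H_0 ≅ Z.

H_0 = Z.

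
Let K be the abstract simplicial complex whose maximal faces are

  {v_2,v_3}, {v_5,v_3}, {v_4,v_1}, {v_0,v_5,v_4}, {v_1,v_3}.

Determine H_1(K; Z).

H_1 ≅ Z.

Order the vertices as v_0 < v_1 < v_2 < v_3 < v_4 < v_5. Listing each simplex with vertices in this order, K has dimension 2 with simplices:

  0-simplices (6): [v_0], [v_1], [v_2], [v_3], [v_4], [v_5]
  1-simplices (7): [v_0,v_4], [v_0,v_5], [v_1,v_3], [v_1,v_4], [v_2,v_3], [v_3,v_5], [v_4,v_5]
  2-simplices (1): [v_0,v_4,v_5]

giving chain groups C_0 ≅ Z^6, C_1 ≅ Z^7, C_2 ≅ Z^1.

Boundary ∂_1: C_1 → C_0 maps an edge to its endpoints' difference, ∂[p,q] = q − p. For instance
  ∂[v_2,v_3] = [v_3] − [v_2].
The resulting 6×7 matrix has rank 5, and its Smith normal form has invariant factors (1,1,1,1,1).

The boundary map ∂_2: C_2 → C_1 maps a triangle to the signed sum of its edges. For instance
  ∂[v_0,v_4,v_5] = [v_4,v_5] − [v_0,v_5] + [v_0,v_4].
As a 7×1 matrix over Z this has rank 1, with invariant factors (1).

From H_k ≅ ker(∂_k) / im(∂_{k+1}) we obtain:

  H_1: rank ker ∂_1 − rank ∂_2 = (7 − 5) − 1 = 1, and the invariant factors of ∂_2 are all 1, so H_1 ≅ Z.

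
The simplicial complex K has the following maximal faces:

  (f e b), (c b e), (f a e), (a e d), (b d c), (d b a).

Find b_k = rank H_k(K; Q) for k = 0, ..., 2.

b_0 = 1, b_1 = 1, b_2 = 0.

Fix the vertex order a < b < c < d < e < f and write every simplex with vertices in increasing order. Then dim K = 2 and the simplices of K are:

  0-simplices (6): a, b, c, d, e, f
  1-simplices (12): ab, ad, ae, af, bc, bd, be, bf, cd, ce, de, ef
  2-simplices (6): abd, ade, aef, bcd, bce, bef

so the chain groups are C_0 ≅ Z^6, C_1 ≅ Z^12, C_2 ≅ Z^6.

The boundary map ∂_1: C_1 → C_0 sends each edge [p,q] (with p < q) to q − p. For instance
  ∂be = e − b.
As a 6×12 matrix over Z this has rank 5, with invariant factors (1,1,1,1,1).

∂_2: C_2 → C_1 sends each 2-simplex [p,q,r] to [q,r] − [p,r] + [p,q]. For instance
  ∂bcd = cd − bd + bc,
  ∂aef = ef − af + ae.
The resulting 12×6 matrix has rank 6, and its Smith normal form has invariant factors (1,1,1,1,1,1).

From H_k ≅ ker(∂_k) / im(∂_{k+1}) we obtain:

  H_0: rank C_0 − rank ∂_1 = 6 − 5 = 1, and the invariant factors of ∂_1 are all 1, so H_0 = Z.
  H_1: rank ker ∂_1 − rank ∂_2 = (12 − 5) − 6 = 1, and the invariant factors of ∂_2 are all 1, so H_1 = Z.
  H_2: rank ker ∂_2 − rank ∂_3 = (6 − 6) − 0 = 0, and there is no ∂_3, so H_2 = 0.

Hence the Betti numbers are b_0 = 1, b_1 = 1, b_2 = 0.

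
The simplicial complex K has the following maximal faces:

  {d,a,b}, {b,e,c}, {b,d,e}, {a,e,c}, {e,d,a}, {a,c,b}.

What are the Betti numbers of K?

b_0 = 1, b_1 = 0, b_2 = 1.

Take the total order a < b < c < d < e on the vertex set. Then K (dimension 2) consists of the simplices:

  0-simplices (5): a, b, c, d, e
  1-simplices (9): ab, ac, ad, ae, bc, bd, be, ce, de
  2-simplices (6): abc, abd, ace, ade, bce, bde

Hence C_0 ≅ Z^5, C_1 ≅ Z^9, C_2 ≅ Z^6.

Boundary ∂_1: C_1 → C_0 sends each edge [p,q] (with p < q) to q − p. For instance
  ∂bd = d − b.
As a 5×9 matrix over Z this has rank 4, with invariant factors (1,1,1,1).

The boundary map ∂_2: C_2 → C_1 sends each 2-simplex [p,q,r] to [q,r] − [p,r] + [p,q]. For instance
  ∂ade = de − ae + ad,
  ∂abd = bd − ad + ab.
As a 9×6 matrix over Z this has rank 5, with invariant factors (1,1,1,1,1).

Now H_k = ker ∂_k / im ∂_{k+1}, so:

  H_0: rank C_0 − rank ∂_1 = 5 − 4 = 1, and the invariant factors of ∂_1 are all 1, so H_0 ≅ Z.
  H_1: rank ker ∂_1 − rank ∂_2 = (9 − 4) − 5 = 0, and the invariant factors of ∂_2 are all 1, so H_1 ≅ 0.
  H_2: rank ker ∂_2 − rank ∂_3 = (6 − 5) − 0 = 1, and there is no ∂_3, so H_2 ≅ Z.

Hence the Betti numbers are b_0 = 1, b_1 = 0, b_2 = 1.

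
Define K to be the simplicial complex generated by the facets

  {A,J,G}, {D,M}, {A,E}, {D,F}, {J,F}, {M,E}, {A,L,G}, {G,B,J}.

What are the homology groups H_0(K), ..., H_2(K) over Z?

K has 9 vertices, 12 edges, 3 triangles.
rank ∂_0 = 0, rank ∂_1 = 8 ⇒ b_0 = 9 − 0 − 8 = 1; all invariant factors of ∂_1 are 1 so no torsion. So H_0 ≅ Z.
rank ∂_1 = 8, rank ∂_2 = 3 ⇒ b_1 = 12 − 8 − 3 = 1; all invariant factors of ∂_2 are 1 so no torsion. So H_1 ≅ Z.
rank ∂_2 = 3, rank ∂_3 = 0 ⇒ b_2 = 3 − 3 − 0 = 0. So H_2 ≅ 0.

H_0 ≅ Z,  H_1 ≅ Z,  H_2 = 0.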